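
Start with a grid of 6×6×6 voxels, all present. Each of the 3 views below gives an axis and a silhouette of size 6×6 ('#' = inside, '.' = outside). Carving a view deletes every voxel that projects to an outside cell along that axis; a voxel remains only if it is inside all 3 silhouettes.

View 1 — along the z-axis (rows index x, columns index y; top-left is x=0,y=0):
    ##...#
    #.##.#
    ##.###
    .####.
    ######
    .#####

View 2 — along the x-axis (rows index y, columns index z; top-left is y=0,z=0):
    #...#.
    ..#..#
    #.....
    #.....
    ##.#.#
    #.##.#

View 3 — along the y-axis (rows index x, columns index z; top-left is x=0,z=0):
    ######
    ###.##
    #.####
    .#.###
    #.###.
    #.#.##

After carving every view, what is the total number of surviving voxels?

|visual hull| = 50

full grid |V| = 216
carve view 1 (along z, XY-mask fill 27/36): 162 voxels remain
carve view 2 (along x, YZ-mask fill 14/36): 63 voxels remain
carve view 3 (along y, XZ-mask fill 28/36): 50 voxels remain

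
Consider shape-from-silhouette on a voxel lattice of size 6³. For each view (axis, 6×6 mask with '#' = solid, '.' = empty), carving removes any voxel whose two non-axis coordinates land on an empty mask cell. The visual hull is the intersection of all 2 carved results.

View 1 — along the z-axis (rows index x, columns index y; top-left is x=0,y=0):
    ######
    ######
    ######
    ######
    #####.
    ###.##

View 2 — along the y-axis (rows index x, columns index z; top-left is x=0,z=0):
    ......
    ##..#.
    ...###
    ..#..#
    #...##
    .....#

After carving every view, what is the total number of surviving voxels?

voxel count = 68

initial block: 6^3 = 216
[1] z-view keeps 34 columns → grid now 204
[2] y-view keeps 12 columns → grid now 68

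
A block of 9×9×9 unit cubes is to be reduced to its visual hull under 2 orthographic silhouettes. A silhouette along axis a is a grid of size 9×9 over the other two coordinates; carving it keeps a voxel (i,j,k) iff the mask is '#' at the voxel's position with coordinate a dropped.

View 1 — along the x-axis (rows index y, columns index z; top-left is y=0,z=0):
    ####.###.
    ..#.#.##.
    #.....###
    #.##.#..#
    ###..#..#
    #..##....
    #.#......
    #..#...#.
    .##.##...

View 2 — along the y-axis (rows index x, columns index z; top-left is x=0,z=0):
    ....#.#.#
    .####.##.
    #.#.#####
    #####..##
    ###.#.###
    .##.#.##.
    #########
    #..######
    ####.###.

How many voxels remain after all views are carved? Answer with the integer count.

before carving: 729 voxels (9×9×9)
  1. axis=0 (YZ plane), |mask|=37  ⇒  voxels=333
  2. axis=1 (XZ plane), |mask|=58  ⇒  voxels=236

remaining voxels: 236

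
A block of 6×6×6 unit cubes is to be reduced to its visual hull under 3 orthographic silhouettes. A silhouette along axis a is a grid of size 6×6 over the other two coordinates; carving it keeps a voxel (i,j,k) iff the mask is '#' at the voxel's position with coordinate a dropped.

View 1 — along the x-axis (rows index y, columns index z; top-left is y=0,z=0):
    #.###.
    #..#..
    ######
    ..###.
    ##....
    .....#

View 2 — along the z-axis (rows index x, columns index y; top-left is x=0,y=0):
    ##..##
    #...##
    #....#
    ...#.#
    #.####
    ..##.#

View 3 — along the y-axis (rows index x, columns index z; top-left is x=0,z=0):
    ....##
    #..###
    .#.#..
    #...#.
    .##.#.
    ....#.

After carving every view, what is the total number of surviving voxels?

|visual hull| = 19

before carving: 216 voxels (6×6×6)
V1 x: intersect with YZ mask (18 set) -- 108 left
V2 z: intersect with XY mask (19 set) -- 51 left
V3 y: intersect with XZ mask (14 set) -- 19 left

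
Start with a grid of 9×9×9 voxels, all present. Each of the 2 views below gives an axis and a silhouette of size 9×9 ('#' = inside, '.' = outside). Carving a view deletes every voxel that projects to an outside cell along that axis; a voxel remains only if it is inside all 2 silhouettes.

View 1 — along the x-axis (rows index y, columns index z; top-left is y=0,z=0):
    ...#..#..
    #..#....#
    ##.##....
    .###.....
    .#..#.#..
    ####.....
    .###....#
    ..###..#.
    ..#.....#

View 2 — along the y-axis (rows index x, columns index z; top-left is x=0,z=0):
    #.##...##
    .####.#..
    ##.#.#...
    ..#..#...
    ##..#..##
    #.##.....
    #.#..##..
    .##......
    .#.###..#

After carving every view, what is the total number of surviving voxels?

full grid |V| = 729
carve view 1 (along x, YZ-mask fill 29/81): 261 voxels remain
carve view 2 (along y, XZ-mask fill 35/81): 129 voxels remain

voxel count = 129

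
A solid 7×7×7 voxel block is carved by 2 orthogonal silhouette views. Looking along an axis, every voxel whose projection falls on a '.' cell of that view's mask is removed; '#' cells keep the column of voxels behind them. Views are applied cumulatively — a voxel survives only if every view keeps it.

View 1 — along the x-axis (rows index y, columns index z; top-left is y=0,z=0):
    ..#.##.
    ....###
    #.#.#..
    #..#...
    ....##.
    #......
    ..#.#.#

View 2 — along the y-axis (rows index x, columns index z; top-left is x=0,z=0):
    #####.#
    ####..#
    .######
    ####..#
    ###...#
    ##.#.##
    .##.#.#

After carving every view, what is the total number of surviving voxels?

before carving: 343 voxels (7×7×7)
after view 1 [x-axis, 17 of 49 cells solid] → remaining = 119
after view 2 [y-axis, 35 of 49 cells solid] → remaining = 73

|visual hull| = 73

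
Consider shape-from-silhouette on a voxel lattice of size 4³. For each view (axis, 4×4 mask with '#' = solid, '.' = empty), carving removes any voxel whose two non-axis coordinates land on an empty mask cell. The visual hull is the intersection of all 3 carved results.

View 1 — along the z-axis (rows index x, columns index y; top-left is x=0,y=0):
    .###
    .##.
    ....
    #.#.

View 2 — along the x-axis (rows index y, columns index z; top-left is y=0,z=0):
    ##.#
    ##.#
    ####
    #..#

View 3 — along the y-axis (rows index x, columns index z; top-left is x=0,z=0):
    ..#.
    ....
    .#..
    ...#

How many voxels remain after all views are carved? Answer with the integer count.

|visual hull| = 3

full grid |V| = 64
carve view 1 (along z, XY-mask fill 7/16): 28 voxels remain
carve view 2 (along x, YZ-mask fill 12/16): 23 voxels remain
carve view 3 (along y, XZ-mask fill 3/16): 3 voxels remain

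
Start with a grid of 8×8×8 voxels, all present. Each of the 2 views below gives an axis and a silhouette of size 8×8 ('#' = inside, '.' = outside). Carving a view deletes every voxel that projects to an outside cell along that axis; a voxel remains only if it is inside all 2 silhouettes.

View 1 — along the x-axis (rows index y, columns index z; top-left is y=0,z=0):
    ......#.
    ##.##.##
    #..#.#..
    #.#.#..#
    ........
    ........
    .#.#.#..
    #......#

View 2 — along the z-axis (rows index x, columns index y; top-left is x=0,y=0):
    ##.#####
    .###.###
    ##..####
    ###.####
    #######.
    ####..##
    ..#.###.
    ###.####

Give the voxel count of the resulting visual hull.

remaining voxels: 118

before carving: 512 voxels (8×8×8)
step 1: project along x, AND mask (19/64) → |grid| = 152
step 2: project along z, AND mask (50/64) → |grid| = 118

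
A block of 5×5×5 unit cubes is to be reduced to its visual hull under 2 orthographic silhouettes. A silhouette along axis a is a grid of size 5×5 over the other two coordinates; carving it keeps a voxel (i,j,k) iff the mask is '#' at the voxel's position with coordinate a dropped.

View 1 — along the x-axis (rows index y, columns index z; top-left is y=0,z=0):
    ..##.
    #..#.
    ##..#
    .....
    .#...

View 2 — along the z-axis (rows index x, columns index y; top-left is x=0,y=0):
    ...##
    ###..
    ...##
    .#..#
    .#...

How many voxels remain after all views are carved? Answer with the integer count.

before carving: 125 voxels (5×5×5)
V1 x: intersect with YZ mask (8 set) -- 40 left
V2 z: intersect with XY mask (10 set) -- 14 left

voxel count = 14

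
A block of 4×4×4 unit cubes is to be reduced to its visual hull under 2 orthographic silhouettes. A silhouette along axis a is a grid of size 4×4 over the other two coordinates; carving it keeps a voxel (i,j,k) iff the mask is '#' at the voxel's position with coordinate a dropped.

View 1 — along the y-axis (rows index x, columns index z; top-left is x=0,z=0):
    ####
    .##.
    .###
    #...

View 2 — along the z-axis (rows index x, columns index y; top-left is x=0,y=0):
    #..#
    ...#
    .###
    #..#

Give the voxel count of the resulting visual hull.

|visual hull| = 21

initial block: 4^3 = 64
carve view 1 (along y, XZ-mask fill 10/16): 40 voxels remain
carve view 2 (along z, XY-mask fill 8/16): 21 voxels remain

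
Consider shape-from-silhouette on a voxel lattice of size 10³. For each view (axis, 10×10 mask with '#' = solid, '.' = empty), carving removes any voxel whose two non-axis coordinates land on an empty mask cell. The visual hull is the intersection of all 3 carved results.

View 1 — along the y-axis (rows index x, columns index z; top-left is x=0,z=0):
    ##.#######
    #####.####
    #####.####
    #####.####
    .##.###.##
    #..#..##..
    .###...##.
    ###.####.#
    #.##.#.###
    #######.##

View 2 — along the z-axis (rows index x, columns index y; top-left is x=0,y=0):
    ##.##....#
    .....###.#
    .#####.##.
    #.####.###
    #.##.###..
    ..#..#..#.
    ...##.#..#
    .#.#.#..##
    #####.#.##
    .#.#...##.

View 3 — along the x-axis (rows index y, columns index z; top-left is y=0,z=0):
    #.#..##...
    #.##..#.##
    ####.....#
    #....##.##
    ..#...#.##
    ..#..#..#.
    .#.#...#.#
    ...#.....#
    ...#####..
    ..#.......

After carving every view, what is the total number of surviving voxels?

start: 10×10×10 = 1000 voxels
step 1: project along y, AND mask (76/100) → |grid| = 760
step 2: project along z, AND mask (54/100) → |grid| = 422
step 3: project along x, AND mask (39/100) → |grid| = 163

|visual hull| = 163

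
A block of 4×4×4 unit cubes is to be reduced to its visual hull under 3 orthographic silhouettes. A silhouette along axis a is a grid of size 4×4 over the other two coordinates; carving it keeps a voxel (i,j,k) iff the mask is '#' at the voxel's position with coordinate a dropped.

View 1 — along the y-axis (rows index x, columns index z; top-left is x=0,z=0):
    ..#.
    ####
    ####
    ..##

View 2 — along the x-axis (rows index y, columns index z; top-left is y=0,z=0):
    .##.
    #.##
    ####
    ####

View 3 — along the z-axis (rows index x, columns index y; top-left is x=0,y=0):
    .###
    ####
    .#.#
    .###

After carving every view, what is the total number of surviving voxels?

initial block: 4^3 = 64
  1. axis=1 (XZ plane), |mask|=11  ⇒  voxels=44
  2. axis=0 (YZ plane), |mask|=13  ⇒  voxels=37
  3. axis=2 (XY plane), |mask|=12  ⇒  voxels=29

voxel count = 29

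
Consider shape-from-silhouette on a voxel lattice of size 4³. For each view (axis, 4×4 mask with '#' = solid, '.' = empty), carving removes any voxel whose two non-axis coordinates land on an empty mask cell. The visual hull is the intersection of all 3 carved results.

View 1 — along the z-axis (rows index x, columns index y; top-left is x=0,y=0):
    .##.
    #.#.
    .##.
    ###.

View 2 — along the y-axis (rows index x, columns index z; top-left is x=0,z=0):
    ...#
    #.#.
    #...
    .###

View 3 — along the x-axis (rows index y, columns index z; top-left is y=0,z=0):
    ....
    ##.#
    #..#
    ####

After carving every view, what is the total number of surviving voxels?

|visual hull| = 8

start: 4×4×4 = 64 voxels
V1 z: intersect with XY mask (9 set) -- 36 left
V2 y: intersect with XZ mask (7 set) -- 17 left
V3 x: intersect with YZ mask (9 set) -- 8 left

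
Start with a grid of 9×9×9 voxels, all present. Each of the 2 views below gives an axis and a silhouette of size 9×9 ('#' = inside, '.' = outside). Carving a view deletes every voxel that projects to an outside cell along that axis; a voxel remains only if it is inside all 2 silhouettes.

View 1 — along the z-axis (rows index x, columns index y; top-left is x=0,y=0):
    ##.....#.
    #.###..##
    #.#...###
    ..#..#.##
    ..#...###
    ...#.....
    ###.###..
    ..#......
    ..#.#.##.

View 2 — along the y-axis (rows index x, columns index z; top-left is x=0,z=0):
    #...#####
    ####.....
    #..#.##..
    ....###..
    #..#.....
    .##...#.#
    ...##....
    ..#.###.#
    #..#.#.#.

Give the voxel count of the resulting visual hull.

start: 9×9×9 = 729 voxels
after view 1 [z-axis, 34 of 81 cells solid] → remaining = 306
after view 2 [y-axis, 34 of 81 cells solid] → remaining = 119

voxel count = 119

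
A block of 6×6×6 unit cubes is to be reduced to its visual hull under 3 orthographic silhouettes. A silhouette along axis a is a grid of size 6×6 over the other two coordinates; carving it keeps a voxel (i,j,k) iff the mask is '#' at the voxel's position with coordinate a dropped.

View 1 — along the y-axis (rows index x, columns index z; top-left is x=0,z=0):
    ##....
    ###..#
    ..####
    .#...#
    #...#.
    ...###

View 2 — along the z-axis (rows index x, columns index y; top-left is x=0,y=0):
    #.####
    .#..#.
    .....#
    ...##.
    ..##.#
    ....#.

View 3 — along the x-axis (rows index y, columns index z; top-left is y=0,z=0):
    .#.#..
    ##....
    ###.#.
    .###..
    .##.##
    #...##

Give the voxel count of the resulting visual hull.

before carving: 216 voxels (6×6×6)
  1. axis=1 (XZ plane), |mask|=17  ⇒  voxels=102
  2. axis=2 (XY plane), |mask|=14  ⇒  voxels=35
  3. axis=0 (YZ plane), |mask|=18  ⇒  voxels=22

remaining voxels: 22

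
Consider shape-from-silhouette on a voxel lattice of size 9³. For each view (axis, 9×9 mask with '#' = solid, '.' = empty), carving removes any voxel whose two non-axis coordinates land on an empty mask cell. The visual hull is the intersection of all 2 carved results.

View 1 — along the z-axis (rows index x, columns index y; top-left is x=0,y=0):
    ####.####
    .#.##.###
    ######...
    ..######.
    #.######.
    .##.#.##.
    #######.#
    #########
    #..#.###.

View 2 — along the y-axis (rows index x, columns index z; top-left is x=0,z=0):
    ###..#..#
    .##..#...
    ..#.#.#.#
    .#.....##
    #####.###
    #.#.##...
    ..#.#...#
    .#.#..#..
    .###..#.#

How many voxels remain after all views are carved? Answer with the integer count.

before carving: 729 voxels (9×9×9)
carve view 1 (along z, XY-mask fill 60/81): 540 voxels remain
carve view 2 (along y, XZ-mask fill 38/81): 252 voxels remain

252 voxels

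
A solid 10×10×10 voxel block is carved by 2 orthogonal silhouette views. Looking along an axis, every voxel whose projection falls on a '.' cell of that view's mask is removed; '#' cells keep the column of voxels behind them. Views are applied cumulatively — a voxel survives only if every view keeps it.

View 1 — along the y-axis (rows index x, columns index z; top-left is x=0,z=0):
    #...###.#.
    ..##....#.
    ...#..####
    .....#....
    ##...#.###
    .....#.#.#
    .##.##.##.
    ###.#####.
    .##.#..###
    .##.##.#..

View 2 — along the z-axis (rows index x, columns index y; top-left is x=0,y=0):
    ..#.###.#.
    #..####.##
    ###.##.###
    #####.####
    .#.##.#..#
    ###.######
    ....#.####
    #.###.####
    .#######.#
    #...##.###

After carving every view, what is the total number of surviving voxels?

324 voxels

before carving: 1000 voxels (10×10×10)
  1. axis=1 (XZ plane), |mask|=48  ⇒  voxels=480
  2. axis=2 (XY plane), |mask|=70  ⇒  voxels=324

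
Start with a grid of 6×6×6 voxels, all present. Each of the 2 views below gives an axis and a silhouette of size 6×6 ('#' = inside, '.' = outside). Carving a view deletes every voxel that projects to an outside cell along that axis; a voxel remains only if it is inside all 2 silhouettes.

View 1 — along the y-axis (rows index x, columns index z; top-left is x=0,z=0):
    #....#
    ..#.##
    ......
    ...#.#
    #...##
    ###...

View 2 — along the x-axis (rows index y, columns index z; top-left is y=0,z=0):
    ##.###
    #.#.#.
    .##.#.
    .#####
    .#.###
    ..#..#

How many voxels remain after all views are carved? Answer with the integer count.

start: 6×6×6 = 216 voxels
[1] y-view keeps 13 columns → grid now 78
[2] x-view keeps 22 columns → grid now 47

voxel count = 47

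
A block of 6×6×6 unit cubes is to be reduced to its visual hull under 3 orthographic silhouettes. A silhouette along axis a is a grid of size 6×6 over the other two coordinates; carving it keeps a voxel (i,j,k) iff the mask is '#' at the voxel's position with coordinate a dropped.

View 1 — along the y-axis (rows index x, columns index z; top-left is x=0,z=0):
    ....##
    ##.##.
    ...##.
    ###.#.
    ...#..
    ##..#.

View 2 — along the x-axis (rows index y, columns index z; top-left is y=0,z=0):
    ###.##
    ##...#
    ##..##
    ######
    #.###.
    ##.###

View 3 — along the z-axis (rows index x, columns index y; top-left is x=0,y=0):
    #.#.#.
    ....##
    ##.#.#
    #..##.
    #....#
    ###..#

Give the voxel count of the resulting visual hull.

remaining voxels: 40

initial block: 6^3 = 216
[1] y-view keeps 16 columns → grid now 96
[2] x-view keeps 27 columns → grid now 75
[3] z-view keeps 18 columns → grid now 40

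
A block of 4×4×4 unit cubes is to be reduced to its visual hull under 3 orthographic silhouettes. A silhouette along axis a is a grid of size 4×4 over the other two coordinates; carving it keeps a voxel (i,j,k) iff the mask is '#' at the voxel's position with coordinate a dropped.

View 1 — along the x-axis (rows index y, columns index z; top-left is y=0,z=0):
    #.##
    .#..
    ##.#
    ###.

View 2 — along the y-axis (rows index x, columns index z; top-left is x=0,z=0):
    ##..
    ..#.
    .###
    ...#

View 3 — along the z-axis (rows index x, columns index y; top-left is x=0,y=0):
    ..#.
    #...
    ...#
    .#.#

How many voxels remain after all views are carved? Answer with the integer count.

remaining voxels: 5

start: 4×4×4 = 64 voxels
after view 1 [x-axis, 10 of 16 cells solid] → remaining = 40
after view 2 [y-axis, 7 of 16 cells solid] → remaining = 17
after view 3 [z-axis, 5 of 16 cells solid] → remaining = 5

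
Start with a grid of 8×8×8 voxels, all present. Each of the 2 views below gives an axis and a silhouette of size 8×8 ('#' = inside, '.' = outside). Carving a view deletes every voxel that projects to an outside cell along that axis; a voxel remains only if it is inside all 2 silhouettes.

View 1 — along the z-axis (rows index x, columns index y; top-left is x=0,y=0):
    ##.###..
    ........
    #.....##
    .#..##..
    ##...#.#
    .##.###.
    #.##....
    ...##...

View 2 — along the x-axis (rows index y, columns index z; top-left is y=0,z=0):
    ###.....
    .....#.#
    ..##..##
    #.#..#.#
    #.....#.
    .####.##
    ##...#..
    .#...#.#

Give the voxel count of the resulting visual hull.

start: 8×8×8 = 512 voxels
V1 z: intersect with XY mask (25 set) -- 200 left
V2 x: intersect with YZ mask (27 set) -- 84 left

|visual hull| = 84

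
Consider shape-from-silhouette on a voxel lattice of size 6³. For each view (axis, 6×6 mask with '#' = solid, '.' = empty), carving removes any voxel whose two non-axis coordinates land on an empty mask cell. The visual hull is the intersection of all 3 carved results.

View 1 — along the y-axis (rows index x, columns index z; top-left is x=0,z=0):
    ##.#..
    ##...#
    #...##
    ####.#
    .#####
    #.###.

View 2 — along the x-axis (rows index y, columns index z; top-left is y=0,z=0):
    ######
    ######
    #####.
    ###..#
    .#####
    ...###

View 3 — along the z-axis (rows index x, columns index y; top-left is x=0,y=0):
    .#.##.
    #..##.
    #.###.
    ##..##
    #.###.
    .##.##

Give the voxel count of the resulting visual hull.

remaining voxels: 70

initial block: 6^3 = 216
carve view 1 (along y, XZ-mask fill 23/36): 138 voxels remain
carve view 2 (along x, YZ-mask fill 29/36): 110 voxels remain
carve view 3 (along z, XY-mask fill 22/36): 70 voxels remain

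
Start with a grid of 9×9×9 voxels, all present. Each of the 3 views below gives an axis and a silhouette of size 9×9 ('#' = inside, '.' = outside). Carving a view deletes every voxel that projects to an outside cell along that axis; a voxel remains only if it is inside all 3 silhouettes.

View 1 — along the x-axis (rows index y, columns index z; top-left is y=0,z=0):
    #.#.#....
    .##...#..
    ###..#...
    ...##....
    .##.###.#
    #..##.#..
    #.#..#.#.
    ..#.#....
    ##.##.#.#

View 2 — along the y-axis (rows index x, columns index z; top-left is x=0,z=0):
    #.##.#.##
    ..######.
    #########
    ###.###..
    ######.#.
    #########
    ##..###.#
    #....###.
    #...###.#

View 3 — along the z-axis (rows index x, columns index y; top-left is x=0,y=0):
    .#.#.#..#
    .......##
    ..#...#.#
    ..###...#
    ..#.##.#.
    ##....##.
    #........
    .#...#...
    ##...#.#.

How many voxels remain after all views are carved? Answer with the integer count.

|visual hull| = 77

full grid |V| = 729
[1] x-view keeps 34 columns → grid now 306
[2] y-view keeps 58 columns → grid now 224
[3] z-view keeps 28 columns → grid now 77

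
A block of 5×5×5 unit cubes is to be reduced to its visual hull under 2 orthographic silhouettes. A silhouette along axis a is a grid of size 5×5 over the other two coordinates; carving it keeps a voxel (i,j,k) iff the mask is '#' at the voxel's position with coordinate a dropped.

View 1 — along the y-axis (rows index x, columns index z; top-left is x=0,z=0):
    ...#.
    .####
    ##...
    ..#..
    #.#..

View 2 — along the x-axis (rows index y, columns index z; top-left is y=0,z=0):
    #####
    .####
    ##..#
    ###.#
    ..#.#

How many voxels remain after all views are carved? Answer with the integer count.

full grid |V| = 125
step 1: project along y, AND mask (10/25) → |grid| = 50
step 2: project along x, AND mask (18/25) → |grid| = 35

35 voxels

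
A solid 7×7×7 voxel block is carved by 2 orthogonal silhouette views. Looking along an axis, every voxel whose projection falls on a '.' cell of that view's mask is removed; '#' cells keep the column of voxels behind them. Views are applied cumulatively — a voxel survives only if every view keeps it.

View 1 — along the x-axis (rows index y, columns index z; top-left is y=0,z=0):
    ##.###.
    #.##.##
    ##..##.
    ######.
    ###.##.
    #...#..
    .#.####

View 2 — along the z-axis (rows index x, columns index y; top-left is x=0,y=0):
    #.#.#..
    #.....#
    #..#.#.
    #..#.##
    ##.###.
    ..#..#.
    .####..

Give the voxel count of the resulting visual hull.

remaining voxels: 104

full grid |V| = 343
step 1: project along x, AND mask (32/49) → |grid| = 224
step 2: project along z, AND mask (23/49) → |grid| = 104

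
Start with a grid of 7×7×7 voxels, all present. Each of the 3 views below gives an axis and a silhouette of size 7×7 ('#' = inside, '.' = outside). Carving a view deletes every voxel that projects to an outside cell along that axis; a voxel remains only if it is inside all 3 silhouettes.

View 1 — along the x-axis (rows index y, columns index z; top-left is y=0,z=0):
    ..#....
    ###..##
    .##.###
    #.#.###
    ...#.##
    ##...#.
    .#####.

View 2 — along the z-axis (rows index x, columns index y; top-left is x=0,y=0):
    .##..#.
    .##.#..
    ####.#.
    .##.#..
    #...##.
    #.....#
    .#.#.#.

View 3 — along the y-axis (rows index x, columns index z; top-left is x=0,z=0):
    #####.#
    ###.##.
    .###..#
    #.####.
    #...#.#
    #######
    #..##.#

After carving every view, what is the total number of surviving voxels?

initial block: 7^3 = 343
[1] x-view keeps 27 columns → grid now 189
[2] z-view keeps 22 columns → grid now 84
[3] y-view keeps 34 columns → grid now 51

voxel count = 51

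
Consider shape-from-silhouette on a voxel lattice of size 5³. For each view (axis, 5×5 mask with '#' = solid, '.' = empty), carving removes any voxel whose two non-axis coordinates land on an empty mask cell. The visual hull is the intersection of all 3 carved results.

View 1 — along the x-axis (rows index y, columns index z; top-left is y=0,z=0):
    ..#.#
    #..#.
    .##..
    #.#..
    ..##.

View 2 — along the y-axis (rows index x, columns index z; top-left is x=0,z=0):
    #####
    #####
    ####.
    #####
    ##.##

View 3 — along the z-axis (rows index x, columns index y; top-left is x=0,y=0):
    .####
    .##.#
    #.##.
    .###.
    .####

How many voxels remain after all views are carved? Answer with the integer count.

full grid |V| = 125
V1 x: intersect with YZ mask (10 set) -- 50 left
V2 y: intersect with XZ mask (23 set) -- 45 left
V3 z: intersect with XY mask (17 set) -- 30 left

|visual hull| = 30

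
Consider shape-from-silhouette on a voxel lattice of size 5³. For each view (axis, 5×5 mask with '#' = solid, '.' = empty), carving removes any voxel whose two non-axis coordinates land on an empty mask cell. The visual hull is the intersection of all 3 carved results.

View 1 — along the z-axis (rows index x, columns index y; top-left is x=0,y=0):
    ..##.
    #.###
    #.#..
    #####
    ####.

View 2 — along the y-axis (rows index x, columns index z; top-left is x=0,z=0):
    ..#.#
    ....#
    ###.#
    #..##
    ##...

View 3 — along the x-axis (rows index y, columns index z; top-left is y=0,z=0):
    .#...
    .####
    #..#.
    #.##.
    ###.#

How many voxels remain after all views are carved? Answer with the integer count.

initial block: 5^3 = 125
after view 1 [z-axis, 17 of 25 cells solid] → remaining = 85
after view 2 [y-axis, 12 of 25 cells solid] → remaining = 39
after view 3 [x-axis, 14 of 25 cells solid] → remaining = 16

16 voxels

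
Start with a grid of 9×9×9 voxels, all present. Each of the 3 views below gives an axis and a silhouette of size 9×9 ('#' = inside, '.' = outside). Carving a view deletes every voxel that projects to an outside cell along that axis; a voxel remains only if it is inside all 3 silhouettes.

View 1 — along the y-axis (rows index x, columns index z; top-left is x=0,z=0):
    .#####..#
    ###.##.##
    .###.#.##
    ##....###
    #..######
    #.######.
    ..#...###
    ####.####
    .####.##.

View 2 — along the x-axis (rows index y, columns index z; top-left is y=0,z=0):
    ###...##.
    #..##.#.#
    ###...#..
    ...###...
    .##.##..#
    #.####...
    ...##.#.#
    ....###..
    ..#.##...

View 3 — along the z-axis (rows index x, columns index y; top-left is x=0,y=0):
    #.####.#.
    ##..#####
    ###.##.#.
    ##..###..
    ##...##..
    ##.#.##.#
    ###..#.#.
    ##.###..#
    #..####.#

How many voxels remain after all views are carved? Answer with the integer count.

initial block: 9^3 = 729
  1. axis=1 (XZ plane), |mask|=56  ⇒  voxels=504
  2. axis=0 (YZ plane), |mask|=37  ⇒  voxels=221
  3. axis=2 (XY plane), |mask|=51  ⇒  voxels=153

remaining voxels: 153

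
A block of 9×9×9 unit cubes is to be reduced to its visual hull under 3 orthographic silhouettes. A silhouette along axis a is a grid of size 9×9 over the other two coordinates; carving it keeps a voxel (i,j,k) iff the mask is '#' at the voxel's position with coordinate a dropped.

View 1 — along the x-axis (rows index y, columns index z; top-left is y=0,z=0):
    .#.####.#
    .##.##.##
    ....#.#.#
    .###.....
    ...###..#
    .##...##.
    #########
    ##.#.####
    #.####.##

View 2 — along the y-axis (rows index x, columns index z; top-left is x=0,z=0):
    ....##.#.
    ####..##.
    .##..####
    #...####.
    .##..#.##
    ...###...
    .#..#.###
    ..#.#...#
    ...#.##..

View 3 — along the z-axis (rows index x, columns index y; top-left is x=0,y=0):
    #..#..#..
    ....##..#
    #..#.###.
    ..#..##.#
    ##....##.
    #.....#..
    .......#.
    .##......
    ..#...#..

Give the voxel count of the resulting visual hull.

remaining voxels: 84

full grid |V| = 729
carve view 1 (along x, YZ-mask fill 49/81): 441 voxels remain
carve view 2 (along y, XZ-mask fill 39/81): 217 voxels remain
carve view 3 (along z, XY-mask fill 26/81): 84 voxels remain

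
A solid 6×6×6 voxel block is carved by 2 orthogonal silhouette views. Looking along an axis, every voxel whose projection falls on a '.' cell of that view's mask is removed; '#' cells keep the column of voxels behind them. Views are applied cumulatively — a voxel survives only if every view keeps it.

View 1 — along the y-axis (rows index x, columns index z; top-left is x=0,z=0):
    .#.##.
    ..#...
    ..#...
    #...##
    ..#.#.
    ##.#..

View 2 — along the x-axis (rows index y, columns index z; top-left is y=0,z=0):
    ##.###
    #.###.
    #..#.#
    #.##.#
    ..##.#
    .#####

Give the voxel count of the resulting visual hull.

initial block: 6^3 = 216
carve view 1 (along y, XZ-mask fill 13/36): 78 voxels remain
carve view 2 (along x, YZ-mask fill 24/36): 50 voxels remain

voxel count = 50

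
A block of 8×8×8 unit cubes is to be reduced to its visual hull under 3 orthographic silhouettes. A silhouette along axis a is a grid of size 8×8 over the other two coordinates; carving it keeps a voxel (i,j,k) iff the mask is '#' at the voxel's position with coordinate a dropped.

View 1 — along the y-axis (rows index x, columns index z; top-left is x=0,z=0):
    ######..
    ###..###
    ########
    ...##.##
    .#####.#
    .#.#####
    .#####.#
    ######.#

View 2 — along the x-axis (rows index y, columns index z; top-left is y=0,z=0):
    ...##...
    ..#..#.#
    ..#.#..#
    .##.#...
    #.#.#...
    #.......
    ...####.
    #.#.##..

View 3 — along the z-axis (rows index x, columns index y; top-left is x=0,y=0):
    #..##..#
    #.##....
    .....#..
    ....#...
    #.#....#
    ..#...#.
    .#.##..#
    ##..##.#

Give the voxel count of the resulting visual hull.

start: 8×8×8 = 512 voxels
[1] y-view keeps 49 columns → grid now 392
[2] x-view keeps 23 columns → grid now 144
[3] z-view keeps 23 columns → grid now 56

|visual hull| = 56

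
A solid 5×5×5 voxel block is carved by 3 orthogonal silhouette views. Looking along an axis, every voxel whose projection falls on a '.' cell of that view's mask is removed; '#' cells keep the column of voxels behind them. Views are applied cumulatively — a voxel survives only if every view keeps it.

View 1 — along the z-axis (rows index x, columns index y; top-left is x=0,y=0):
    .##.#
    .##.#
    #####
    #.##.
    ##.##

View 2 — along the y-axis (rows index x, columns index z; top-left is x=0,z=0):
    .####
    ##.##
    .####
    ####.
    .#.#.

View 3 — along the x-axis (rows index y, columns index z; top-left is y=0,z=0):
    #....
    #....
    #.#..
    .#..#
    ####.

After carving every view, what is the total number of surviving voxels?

start: 5×5×5 = 125 voxels
carve view 1 (along z, XY-mask fill 18/25): 90 voxels remain
carve view 2 (along y, XZ-mask fill 18/25): 64 voxels remain
carve view 3 (along x, YZ-mask fill 10/25): 22 voxels remain

remaining voxels: 22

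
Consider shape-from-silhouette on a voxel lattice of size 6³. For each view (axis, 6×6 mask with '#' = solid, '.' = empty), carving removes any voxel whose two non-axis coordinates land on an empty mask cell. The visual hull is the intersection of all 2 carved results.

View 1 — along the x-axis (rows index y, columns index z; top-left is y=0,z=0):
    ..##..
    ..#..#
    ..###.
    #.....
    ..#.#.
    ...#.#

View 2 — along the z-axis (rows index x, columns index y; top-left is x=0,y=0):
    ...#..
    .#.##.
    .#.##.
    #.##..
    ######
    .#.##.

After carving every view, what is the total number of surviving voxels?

|visual hull| = 34

initial block: 6^3 = 216
  1. axis=0 (YZ plane), |mask|=12  ⇒  voxels=72
  2. axis=2 (XY plane), |mask|=19  ⇒  voxels=34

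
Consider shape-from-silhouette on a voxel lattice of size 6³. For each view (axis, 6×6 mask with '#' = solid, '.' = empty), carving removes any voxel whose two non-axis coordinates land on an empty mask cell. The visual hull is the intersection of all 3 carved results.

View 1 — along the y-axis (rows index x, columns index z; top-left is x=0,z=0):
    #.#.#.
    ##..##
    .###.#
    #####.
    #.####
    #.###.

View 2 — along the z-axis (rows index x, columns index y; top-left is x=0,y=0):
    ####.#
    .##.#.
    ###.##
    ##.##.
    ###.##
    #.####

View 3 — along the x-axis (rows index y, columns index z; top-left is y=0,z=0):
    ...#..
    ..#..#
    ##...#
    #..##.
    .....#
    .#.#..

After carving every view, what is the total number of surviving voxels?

start: 6×6×6 = 216 voxels
carve view 1 (along y, XZ-mask fill 25/36): 150 voxels remain
carve view 2 (along z, XY-mask fill 27/36): 112 voxels remain
carve view 3 (along x, YZ-mask fill 12/36): 35 voxels remain

remaining voxels: 35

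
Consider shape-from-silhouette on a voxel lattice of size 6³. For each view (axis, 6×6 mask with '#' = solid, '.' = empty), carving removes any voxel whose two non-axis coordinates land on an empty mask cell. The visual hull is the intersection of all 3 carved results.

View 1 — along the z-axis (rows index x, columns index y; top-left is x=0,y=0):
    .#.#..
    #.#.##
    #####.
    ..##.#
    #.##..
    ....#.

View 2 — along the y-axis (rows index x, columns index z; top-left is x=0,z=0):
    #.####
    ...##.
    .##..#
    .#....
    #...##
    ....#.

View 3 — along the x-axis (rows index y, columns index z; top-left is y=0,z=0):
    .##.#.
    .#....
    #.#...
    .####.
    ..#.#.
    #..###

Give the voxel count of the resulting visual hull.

voxel count = 19

full grid |V| = 216
  1. axis=2 (XY plane), |mask|=18  ⇒  voxels=108
  2. axis=1 (XZ plane), |mask|=15  ⇒  voxels=46
  3. axis=0 (YZ plane), |mask|=16  ⇒  voxels=19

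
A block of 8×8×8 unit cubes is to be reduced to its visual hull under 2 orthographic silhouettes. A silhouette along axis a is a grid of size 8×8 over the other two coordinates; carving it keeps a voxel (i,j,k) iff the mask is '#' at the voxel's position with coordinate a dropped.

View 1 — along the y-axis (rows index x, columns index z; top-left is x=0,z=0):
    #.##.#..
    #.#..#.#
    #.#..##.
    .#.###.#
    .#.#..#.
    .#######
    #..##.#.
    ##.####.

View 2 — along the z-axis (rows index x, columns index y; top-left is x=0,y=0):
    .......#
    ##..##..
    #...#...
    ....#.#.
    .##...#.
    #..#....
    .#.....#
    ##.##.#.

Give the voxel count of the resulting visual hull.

initial block: 8^3 = 512
carve view 1 (along y, XZ-mask fill 37/64): 296 voxels remain
carve view 2 (along z, XY-mask fill 21/64): 99 voxels remain

remaining voxels: 99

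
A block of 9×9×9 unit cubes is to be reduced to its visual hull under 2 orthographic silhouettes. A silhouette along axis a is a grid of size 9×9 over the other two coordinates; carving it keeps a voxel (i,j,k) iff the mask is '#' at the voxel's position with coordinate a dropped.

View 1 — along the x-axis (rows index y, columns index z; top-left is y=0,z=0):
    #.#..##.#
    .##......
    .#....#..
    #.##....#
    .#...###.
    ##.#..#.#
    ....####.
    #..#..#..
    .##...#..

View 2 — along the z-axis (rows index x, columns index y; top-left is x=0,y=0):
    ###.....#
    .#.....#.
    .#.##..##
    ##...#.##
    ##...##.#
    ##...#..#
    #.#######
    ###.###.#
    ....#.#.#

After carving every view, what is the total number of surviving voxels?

initial block: 9^3 = 729
  1. axis=0 (YZ plane), |mask|=32  ⇒  voxels=288
  2. axis=2 (XY plane), |mask|=43  ⇒  voxels=151

voxel count = 151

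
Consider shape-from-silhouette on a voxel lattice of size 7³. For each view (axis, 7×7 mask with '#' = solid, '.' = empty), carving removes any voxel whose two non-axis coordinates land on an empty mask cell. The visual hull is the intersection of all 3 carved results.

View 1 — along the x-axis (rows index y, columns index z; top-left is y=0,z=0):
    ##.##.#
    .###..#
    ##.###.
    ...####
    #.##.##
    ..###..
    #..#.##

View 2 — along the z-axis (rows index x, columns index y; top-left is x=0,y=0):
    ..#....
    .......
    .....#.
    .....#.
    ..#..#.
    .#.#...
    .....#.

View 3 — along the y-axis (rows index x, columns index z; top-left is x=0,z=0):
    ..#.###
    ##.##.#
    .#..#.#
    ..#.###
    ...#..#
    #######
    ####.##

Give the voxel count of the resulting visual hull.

before carving: 343 voxels (7×7×7)
after view 1 [x-axis, 30 of 49 cells solid] → remaining = 210
after view 2 [z-axis, 8 of 49 cells solid] → remaining = 30
after view 3 [y-axis, 31 of 49 cells solid] → remaining = 17

voxel count = 17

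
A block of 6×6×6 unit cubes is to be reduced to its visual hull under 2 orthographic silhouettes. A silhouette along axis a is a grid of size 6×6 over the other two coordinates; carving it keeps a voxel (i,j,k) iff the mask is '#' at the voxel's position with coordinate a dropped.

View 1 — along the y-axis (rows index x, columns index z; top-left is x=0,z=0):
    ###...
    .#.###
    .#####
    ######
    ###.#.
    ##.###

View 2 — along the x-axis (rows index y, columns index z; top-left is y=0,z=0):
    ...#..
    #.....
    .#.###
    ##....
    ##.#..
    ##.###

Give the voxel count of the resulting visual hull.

initial block: 6^3 = 216
carve view 1 (along y, XZ-mask fill 27/36): 162 voxels remain
carve view 2 (along x, YZ-mask fill 16/36): 74 voxels remain

remaining voxels: 74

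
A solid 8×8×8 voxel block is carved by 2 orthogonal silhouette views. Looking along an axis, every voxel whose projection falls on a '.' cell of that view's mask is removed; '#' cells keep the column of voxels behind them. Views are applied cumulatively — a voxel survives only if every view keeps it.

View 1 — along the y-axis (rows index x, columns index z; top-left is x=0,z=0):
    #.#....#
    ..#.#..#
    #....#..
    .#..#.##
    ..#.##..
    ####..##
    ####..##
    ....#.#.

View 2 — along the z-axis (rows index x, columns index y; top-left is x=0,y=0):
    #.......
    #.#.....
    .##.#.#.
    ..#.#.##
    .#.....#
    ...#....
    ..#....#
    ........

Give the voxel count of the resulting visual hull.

voxel count = 57

before carving: 512 voxels (8×8×8)
step 1: project along y, AND mask (29/64) → |grid| = 232
step 2: project along z, AND mask (16/64) → |grid| = 57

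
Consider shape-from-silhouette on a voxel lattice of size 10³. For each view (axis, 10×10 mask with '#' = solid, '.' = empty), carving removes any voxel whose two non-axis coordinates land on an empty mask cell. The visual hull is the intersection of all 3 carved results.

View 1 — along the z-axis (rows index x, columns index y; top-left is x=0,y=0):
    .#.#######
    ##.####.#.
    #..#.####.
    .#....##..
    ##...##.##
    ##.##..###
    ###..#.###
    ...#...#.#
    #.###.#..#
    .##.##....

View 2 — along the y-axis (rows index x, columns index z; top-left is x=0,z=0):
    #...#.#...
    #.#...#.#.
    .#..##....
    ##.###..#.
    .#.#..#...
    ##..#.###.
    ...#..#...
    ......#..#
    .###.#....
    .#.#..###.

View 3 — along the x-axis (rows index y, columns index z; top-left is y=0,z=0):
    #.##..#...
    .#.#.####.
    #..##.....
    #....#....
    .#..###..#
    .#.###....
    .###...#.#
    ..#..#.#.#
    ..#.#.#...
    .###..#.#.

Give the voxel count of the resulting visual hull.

full grid |V| = 1000
carve view 1 (along z, XY-mask fill 57/100): 570 voxels remain
carve view 2 (along y, XZ-mask fill 38/100): 212 voxels remain
carve view 3 (along x, YZ-mask fill 41/100): 94 voxels remain

remaining voxels: 94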